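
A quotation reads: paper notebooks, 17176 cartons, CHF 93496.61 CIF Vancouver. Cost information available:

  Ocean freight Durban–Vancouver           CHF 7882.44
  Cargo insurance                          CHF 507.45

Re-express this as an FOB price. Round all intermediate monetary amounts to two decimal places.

From CIF to FOB, the seller no longer bears: freight, insurance.
FOB price = 93496.61 − 7882.44 − 507.45 = 85106.72

FOB price: CHF 85106.72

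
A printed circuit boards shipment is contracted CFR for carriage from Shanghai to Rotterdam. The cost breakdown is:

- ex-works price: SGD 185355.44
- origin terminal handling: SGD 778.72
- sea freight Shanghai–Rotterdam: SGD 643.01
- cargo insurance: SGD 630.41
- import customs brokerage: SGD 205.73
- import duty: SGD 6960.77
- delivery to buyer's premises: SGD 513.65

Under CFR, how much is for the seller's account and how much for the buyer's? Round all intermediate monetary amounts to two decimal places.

CFR: the seller pays costs through ocean freight to the destination port, but not insurance.
Seller's account: goods 185355.44 + origin terminal 778.72 + freight 643.01 = 186777.17
Buyer's account: insurance 630.41 + brokerage 205.73 + duty 6960.77 + delivery 513.65 = 8310.56

Seller: SGD 186777.17; buyer: SGD 8310.56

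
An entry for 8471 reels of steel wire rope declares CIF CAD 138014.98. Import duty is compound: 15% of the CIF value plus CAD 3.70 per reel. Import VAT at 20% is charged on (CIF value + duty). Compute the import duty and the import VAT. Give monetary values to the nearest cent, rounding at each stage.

Import duty: CAD 52044.95; import VAT: CAD 38011.99

Ad valorem component: 138014.98 × 15% = 20702.25
Specific component: 8471 × 3.70 = 31342.70
Import duty = 20702.25 + 31342.70 = 52044.95
VAT base = CIF + duty = 138014.98 + 52044.95 = 190059.93
Import VAT = 190059.93 × 20% = 38011.99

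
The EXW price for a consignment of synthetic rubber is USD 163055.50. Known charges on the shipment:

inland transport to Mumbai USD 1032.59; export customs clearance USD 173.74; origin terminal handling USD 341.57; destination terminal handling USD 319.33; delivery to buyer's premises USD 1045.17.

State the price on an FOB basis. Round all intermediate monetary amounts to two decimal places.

FOB price: USD 164603.40

Not relevant to the conversion: delivery, destination terminal — on the buyer under both terms; not part of either seller's price.
From EXW to FOB, the seller additionally bears: inland to port, export clearance, origin terminal.
FOB price = 163055.50 + 1032.59 + 173.74 + 341.57 = 164603.40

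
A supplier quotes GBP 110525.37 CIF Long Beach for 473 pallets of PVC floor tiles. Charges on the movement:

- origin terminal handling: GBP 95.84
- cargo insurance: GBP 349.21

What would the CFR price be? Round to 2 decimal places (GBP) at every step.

Not relevant to the conversion: origin terminal — on the seller under both CIF and CFR; already in the CIF price and stays in the CFR price.
From CIF to CFR, the seller no longer bears: insurance.
CFR price = 110525.37 − 349.21 = 110176.16

CFR price: GBP 110176.16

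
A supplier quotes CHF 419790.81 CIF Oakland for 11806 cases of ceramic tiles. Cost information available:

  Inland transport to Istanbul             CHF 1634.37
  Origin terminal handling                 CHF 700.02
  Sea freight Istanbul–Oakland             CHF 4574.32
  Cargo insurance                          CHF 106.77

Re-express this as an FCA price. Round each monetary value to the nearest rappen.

Not relevant to the conversion: inland to port — on the seller under both CIF and FCA; already in the CIF price and stays in the FCA price.
From CIF to FCA, the seller no longer bears: origin terminal, freight, insurance.
FCA price = 419790.81 − 700.02 − 4574.32 − 106.77 = 414409.70

FCA price: CHF 414409.70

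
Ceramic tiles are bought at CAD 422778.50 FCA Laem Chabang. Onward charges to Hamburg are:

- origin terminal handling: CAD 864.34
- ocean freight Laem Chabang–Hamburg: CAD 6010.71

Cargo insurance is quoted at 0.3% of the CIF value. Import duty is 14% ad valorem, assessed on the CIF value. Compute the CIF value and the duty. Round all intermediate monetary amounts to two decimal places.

Let C be the CIF value. C = FCA price + pre-shipment costs + freight + 0.3% × C
C − 0.3% × C = 422778.50 + 864.34 + 6010.71
0.997 × C = 429653.55
C = 429653.55 / 0.997 = 430946.39
Insurance premium = 0.3% × 430946.39 = 1292.84
Import duty = 430946.39 × 14% = 60332.49

CIF value: CAD 430946.39; import duty: CAD 60332.49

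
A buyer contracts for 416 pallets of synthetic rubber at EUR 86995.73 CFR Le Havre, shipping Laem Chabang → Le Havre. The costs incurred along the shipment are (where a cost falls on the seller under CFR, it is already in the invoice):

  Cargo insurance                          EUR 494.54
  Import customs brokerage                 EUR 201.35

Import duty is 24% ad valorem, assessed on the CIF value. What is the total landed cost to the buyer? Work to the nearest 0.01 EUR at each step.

CFR: the seller pays costs through ocean freight to the destination port, but not insurance.
CIF value = CFR price + insurance = 86995.73 + 494.54 = 87490.27
Import duty = 87490.27 × 24% = 20997.66
Buyer bears: insurance 494.54 + brokerage 201.35 + duty 20997.66 = 21693.55
Landed cost = invoice 86995.73 + 21693.55 = 108689.28

Total landed cost: EUR 108689.28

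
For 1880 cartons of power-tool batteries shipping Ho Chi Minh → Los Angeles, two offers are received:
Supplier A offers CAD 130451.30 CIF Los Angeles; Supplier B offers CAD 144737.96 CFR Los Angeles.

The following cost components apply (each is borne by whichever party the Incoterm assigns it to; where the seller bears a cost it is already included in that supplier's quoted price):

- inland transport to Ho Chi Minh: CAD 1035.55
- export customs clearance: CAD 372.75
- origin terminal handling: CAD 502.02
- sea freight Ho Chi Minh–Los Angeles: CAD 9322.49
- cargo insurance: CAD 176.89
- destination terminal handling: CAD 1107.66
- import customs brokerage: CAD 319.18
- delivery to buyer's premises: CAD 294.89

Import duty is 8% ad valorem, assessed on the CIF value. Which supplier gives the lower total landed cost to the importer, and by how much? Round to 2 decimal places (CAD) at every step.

Supplier A is cheaper by CAD 15620.64

Supplier A (CIF):
The CIF price already equals the CIF value: 130451.30
Import duty = 130451.30 × 8% = 10436.10
Buyer bears (A): 1107.66 + 319.18 + 294.89 = 1721.73
Landed cost (A) = invoice 130451.30 + 1721.73 + duty 10436.10 = 142609.13
Supplier B (CFR):
CIF value = CFR price + insurance = 144737.96 + 176.89 = 144914.85
Import duty = 144914.85 × 8% = 11593.19
Buyer bears (B): 176.89 + 1107.66 + 319.18 + 294.89 = 1898.62
Landed cost (B) = invoice 144737.96 + 1898.62 + duty 11593.19 = 158229.77
Difference = |142609.13 − 158229.77| = 15620.64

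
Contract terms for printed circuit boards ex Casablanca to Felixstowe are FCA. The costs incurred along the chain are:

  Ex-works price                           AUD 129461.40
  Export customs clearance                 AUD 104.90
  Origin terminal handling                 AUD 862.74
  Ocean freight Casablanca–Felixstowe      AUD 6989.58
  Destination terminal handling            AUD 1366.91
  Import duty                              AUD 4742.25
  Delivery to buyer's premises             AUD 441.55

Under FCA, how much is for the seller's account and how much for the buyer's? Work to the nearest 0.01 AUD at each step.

Seller: AUD 129566.30; buyer: AUD 14403.03

FCA: the seller delivers export-cleared goods to the carrier; the buyer bears costs from that point.
Seller's account: goods 129461.40 + export clearance 104.90 = 129566.30
Buyer's account: origin terminal 862.74 + freight 6989.58 + destination terminal 1366.91 + duty 4742.25 + delivery 441.55 = 14403.03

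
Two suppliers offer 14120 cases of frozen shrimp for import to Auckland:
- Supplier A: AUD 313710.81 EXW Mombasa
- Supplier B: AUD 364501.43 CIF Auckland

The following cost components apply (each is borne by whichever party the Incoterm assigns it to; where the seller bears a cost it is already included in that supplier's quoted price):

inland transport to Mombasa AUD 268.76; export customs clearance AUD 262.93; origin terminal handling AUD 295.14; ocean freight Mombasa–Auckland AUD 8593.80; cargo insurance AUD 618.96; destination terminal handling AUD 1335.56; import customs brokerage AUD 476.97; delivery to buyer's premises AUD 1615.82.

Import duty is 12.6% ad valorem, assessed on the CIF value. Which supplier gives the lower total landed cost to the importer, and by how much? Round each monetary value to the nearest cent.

Supplier A (EXW):
CIF value = EXW price + inland to port + export clearance + origin terminal + freight + insurance = 313710.81 + 268.76 + 262.93 + 295.14 + 8593.80 + 618.96 = 323750.40
Import duty = 323750.40 × 12.6% = 40792.55
Buyer bears (A): 268.76 + 262.93 + 295.14 + 8593.80 + 618.96 + 1335.56 + 476.97 + 1615.82 = 13467.94
Landed cost (A) = invoice 313710.81 + 13467.94 + duty 40792.55 = 367971.30
Supplier B (CIF):
The CIF price already equals the CIF value: 364501.43
Import duty = 364501.43 × 12.6% = 45927.18
Buyer bears (B): 1335.56 + 476.97 + 1615.82 = 3428.35
Landed cost (B) = invoice 364501.43 + 3428.35 + duty 45927.18 = 413856.96
Difference = |367971.30 − 413856.96| = 45885.66

Supplier A is cheaper by AUD 45885.66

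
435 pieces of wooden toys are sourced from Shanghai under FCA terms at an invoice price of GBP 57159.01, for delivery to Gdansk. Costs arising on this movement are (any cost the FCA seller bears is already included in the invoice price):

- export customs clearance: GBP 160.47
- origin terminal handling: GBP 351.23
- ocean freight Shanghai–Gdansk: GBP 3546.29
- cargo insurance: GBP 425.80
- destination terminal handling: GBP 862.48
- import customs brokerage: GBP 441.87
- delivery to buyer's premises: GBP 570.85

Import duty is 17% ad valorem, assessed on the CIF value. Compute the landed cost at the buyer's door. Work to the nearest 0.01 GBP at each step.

FCA: the seller delivers export-cleared goods to the carrier; the buyer bears costs from that point.
Already in the invoice (seller's account under FCA): export clearance — exclude.
CIF value = FCA price + origin terminal + freight + insurance = 57159.01 + 351.23 + 3546.29 + 425.80 = 61482.33
Import duty = 61482.33 × 17% = 10452.00
Buyer bears: origin terminal 351.23 + freight 3546.29 + insurance 425.80 + destination terminal 862.48 + brokerage 441.87 + delivery 570.85 + duty 10452.00 = 16650.52
Landed cost = invoice 57159.01 + 16650.52 = 73809.53

Total landed cost: GBP 73809.53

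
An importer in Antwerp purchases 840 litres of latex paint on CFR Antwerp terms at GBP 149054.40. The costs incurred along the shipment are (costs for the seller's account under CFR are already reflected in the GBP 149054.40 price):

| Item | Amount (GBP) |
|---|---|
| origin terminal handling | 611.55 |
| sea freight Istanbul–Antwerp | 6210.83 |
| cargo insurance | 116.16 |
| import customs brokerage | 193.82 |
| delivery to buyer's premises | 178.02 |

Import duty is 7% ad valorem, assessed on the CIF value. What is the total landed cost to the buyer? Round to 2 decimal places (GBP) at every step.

CFR: the seller pays costs through ocean freight to the destination port, but not insurance.
Already in the invoice (seller's account under CFR): origin terminal, freight — exclude.
CIF value = CFR price + insurance = 149054.40 + 116.16 = 149170.56
Import duty = 149170.56 × 7% = 10441.94
Buyer bears: insurance 116.16 + brokerage 193.82 + delivery 178.02 + duty 10441.94 = 10929.94
Landed cost = invoice 149054.40 + 10929.94 = 159984.34

Total landed cost: GBP 159984.34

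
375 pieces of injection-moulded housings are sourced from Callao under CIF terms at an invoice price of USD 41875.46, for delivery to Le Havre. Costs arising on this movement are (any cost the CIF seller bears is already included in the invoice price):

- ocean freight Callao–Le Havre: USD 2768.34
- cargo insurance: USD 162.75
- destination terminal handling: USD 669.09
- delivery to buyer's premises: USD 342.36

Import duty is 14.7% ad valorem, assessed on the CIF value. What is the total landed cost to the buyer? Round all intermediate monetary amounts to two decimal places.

CIF: the seller pays costs through ocean freight and marine insurance to the destination port.
Already in the invoice (seller's account under CIF): freight, insurance — exclude.
The CIF price already equals the CIF value: 41875.46
Import duty = 41875.46 × 14.7% = 6155.69
Buyer bears: destination terminal 669.09 + delivery 342.36 + duty 6155.69 = 7167.14
Landed cost = invoice 41875.46 + 7167.14 = 49042.60

Total landed cost: USD 49042.60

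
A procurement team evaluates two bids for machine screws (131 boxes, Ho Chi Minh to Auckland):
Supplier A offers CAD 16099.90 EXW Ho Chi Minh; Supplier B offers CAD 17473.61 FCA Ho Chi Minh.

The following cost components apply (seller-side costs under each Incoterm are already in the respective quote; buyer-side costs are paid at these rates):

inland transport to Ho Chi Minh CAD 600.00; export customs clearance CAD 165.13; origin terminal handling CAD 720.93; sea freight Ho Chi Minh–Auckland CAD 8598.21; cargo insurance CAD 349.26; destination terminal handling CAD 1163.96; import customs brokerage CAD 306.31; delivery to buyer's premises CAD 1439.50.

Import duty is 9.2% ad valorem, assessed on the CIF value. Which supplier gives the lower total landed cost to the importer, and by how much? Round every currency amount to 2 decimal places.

Supplier A (EXW):
CIF value = EXW price + inland to port + export clearance + origin terminal + freight + insurance = 16099.90 + 600.00 + 165.13 + 720.93 + 8598.21 + 349.26 = 26533.43
Import duty = 26533.43 × 9.2% = 2441.08
Buyer bears (A): 600.00 + 165.13 + 720.93 + 8598.21 + 349.26 + 1163.96 + 306.31 + 1439.50 = 13343.30
Landed cost (A) = invoice 16099.90 + 13343.30 + duty 2441.08 = 31884.28
Supplier B (FCA):
CIF value = FCA price + origin terminal + freight + insurance = 17473.61 + 720.93 + 8598.21 + 349.26 = 27142.01
Import duty = 27142.01 × 9.2% = 2497.06
Buyer bears (B): 720.93 + 8598.21 + 349.26 + 1163.96 + 306.31 + 1439.50 = 12578.17
Landed cost (B) = invoice 17473.61 + 12578.17 + duty 2497.06 = 32548.84
Difference = |31884.28 − 32548.84| = 664.56

Supplier A is cheaper by CAD 664.56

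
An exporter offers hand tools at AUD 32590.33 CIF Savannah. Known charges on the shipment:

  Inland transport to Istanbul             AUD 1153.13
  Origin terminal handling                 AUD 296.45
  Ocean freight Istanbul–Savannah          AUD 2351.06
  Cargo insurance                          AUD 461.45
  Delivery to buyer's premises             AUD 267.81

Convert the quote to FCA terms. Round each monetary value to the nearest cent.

Not relevant to the conversion: inland to port — on the seller under both CIF and FCA; already in the CIF price and stays in the FCA price. delivery — on the buyer under both terms; not part of either seller's price.
From CIF to FCA, the seller no longer bears: origin terminal, freight, insurance.
FCA price = 32590.33 − 296.45 − 2351.06 − 461.45 = 29481.37

FCA price: AUD 29481.37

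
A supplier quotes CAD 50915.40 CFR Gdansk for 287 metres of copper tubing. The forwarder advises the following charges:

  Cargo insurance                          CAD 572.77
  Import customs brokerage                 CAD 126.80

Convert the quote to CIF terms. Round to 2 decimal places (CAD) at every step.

CIF price: CAD 51488.17

Not relevant to the conversion: brokerage — on the buyer under both terms; not part of either seller's price.
From CFR to CIF, the seller additionally bears: insurance.
CIF price = 50915.40 + 572.77 = 51488.17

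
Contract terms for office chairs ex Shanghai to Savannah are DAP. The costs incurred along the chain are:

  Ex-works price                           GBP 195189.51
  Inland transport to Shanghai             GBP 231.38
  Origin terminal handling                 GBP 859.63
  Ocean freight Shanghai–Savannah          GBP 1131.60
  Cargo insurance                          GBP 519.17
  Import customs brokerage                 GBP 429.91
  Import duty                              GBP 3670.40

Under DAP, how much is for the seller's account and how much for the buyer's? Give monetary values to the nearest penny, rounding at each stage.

DAP: the seller bears all costs to the named destination except import duty and clearance.
Seller's account: goods 195189.51 + inland to port 231.38 + origin terminal 859.63 + freight 1131.60 + insurance 519.17 = 197931.29
Buyer's account: brokerage 429.91 + duty 3670.40 = 4100.31

Seller: GBP 197931.29; buyer: GBP 4100.31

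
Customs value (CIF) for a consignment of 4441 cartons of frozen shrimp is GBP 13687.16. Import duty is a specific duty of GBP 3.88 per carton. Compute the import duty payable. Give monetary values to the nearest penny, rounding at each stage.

Import duty = 4441 × 3.88 = 17231.08

Import duty: GBP 17231.08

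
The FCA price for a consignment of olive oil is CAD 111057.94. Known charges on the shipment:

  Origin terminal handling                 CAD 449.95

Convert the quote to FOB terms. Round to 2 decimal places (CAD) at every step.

FOB price: CAD 111507.89

From FCA to FOB, the seller additionally bears: origin terminal.
FOB price = 111057.94 + 449.95 = 111507.89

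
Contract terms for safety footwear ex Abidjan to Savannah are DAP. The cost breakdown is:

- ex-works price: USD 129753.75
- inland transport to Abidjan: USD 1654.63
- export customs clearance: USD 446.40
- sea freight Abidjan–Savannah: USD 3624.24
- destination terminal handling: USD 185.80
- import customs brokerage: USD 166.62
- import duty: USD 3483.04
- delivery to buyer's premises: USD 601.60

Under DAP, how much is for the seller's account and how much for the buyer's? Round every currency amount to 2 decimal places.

DAP: the seller bears all costs to the named destination except import duty and clearance.
Seller's account: goods 129753.75 + inland to port 1654.63 + export clearance 446.40 + freight 3624.24 + destination terminal 185.80 + delivery 601.60 = 136266.42
Buyer's account: brokerage 166.62 + duty 3483.04 = 3649.66

Seller: USD 136266.42; buyer: USD 3649.66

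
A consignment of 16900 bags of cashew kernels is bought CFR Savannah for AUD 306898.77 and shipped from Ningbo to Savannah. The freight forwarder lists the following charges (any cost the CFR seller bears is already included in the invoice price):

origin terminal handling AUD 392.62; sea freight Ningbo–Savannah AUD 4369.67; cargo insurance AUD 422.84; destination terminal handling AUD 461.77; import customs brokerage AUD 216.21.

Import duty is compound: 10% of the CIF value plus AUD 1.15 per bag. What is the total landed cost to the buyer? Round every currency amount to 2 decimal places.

CFR: the seller pays costs through ocean freight to the destination port, but not insurance.
Already in the invoice (seller's account under CFR): origin terminal, freight — exclude.
CIF value = CFR price + insurance = 306898.77 + 422.84 = 307321.61
Ad valorem component: 307321.61 × 10% = 30732.16
Specific component: 16900 × 1.15 = 19435.00
Import duty = 30732.16 + 19435.00 = 50167.16
Buyer bears: insurance 422.84 + destination terminal 461.77 + brokerage 216.21 + duty 50167.16 = 51267.98
Landed cost = invoice 306898.77 + 51267.98 = 358166.75

Total landed cost: AUD 358166.75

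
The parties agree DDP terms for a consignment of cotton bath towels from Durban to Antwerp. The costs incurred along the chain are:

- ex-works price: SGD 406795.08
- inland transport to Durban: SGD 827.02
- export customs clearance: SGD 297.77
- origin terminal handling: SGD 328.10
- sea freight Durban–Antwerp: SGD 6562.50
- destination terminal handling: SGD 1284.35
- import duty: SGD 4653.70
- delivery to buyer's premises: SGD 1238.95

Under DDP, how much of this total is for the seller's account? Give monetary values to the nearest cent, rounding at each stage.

Seller's account: SGD 421987.47

DDP: the seller bears all costs including import duty.
Seller's account: goods 406795.08 + inland to port 827.02 + export clearance 297.77 + origin terminal 328.10 + freight 6562.50 + destination terminal 1284.35 + duty 4653.70 + delivery 1238.95 = 421987.47
Buyer's account: 0.00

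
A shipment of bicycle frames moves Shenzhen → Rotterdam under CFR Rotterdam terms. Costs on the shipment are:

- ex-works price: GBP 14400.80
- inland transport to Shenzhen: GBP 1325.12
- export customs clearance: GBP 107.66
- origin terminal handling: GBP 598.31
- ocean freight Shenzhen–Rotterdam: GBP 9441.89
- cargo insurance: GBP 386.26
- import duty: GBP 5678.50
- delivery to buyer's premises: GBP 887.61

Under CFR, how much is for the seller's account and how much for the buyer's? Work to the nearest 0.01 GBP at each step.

CFR: the seller pays costs through ocean freight to the destination port, but not insurance.
Seller's account: goods 14400.80 + inland to port 1325.12 + export clearance 107.66 + origin terminal 598.31 + freight 9441.89 = 25873.78
Buyer's account: insurance 386.26 + duty 5678.50 + delivery 887.61 = 6952.37

Seller: GBP 25873.78; buyer: GBP 6952.37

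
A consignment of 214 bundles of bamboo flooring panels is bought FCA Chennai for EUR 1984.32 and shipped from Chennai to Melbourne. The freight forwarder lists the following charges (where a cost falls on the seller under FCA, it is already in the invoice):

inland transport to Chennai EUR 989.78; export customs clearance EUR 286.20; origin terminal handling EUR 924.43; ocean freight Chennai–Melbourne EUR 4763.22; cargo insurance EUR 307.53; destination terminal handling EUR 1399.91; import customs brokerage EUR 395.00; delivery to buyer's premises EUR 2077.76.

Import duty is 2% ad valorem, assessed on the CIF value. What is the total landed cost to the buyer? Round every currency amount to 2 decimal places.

FCA: the seller delivers export-cleared goods to the carrier; the buyer bears costs from that point.
Already in the invoice (seller's account under FCA): inland to port, export clearance — exclude.
CIF value = FCA price + origin terminal + freight + insurance = 1984.32 + 924.43 + 4763.22 + 307.53 = 7979.50
Import duty = 7979.50 × 2% = 159.59
Buyer bears: origin terminal 924.43 + freight 4763.22 + insurance 307.53 + destination terminal 1399.91 + brokerage 395.00 + delivery 2077.76 + duty 159.59 = 10027.44
Landed cost = invoice 1984.32 + 10027.44 = 12011.76

Total landed cost: EUR 12011.76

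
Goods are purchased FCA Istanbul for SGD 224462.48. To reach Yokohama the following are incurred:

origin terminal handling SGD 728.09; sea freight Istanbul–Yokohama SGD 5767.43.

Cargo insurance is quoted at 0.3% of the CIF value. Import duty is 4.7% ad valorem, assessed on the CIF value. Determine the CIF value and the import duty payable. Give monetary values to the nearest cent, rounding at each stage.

Let C be the CIF value. C = FCA price + pre-shipment costs + freight + 0.3% × C
C − 0.3% × C = 224462.48 + 728.09 + 5767.43
0.997 × C = 230958.00
C = 230958.00 / 0.997 = 231652.96
Insurance premium = 0.3% × 231652.96 = 694.96
Import duty = 231652.96 × 4.7% = 10887.69

CIF value: SGD 231652.96; import duty: SGD 10887.69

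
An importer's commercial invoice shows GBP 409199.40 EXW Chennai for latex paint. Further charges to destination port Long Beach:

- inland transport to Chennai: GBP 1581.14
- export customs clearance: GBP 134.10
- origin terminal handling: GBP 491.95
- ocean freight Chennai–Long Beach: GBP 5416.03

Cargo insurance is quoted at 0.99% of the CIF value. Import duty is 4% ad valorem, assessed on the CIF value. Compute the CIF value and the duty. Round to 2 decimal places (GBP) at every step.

CIF value: GBP 420990.43; import duty: GBP 16839.62

Let C be the CIF value. C = EXW price + pre-shipment costs + freight + 0.99% × C
C − 0.99% × C = 409199.40 + 1581.14 + 134.10 + 491.95 + 5416.03
0.9901 × C = 416822.62
C = 416822.62 / 0.9901 = 420990.43
Insurance premium = 0.99% × 420990.43 = 4167.81
Import duty = 420990.43 × 4% = 16839.62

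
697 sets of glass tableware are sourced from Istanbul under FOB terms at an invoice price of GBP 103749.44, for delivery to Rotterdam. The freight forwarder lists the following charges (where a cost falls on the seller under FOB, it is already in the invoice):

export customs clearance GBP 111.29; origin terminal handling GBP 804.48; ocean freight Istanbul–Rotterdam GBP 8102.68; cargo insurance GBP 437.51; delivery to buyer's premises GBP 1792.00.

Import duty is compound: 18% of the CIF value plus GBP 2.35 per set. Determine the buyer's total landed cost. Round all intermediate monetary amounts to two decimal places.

FOB: the seller bears costs until goods are on board at the origin port; the buyer bears freight, insurance and all costs thereafter.
Already in the invoice (seller's account under FOB): export clearance, origin terminal — exclude.
CIF value = FOB price + freight + insurance = 103749.44 + 8102.68 + 437.51 = 112289.63
Ad valorem component: 112289.63 × 18% = 20212.13
Specific component: 697 × 2.35 = 1637.95
Import duty = 20212.13 + 1637.95 = 21850.08
Buyer bears: freight 8102.68 + insurance 437.51 + delivery 1792.00 + duty 21850.08 = 32182.27
Landed cost = invoice 103749.44 + 32182.27 = 135931.71

Total landed cost: GBP 135931.71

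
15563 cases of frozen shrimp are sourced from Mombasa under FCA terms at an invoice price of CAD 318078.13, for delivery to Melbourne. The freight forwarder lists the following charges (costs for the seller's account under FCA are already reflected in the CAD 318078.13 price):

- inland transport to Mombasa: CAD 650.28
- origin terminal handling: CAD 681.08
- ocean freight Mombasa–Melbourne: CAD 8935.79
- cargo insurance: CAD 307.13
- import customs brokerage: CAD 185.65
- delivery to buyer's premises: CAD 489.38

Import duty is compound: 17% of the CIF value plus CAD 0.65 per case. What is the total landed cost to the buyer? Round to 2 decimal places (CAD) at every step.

FCA: the seller delivers export-cleared goods to the carrier; the buyer bears costs from that point.
Already in the invoice (seller's account under FCA): inland to port — exclude.
CIF value = FCA price + origin terminal + freight + insurance = 318078.13 + 681.08 + 8935.79 + 307.13 = 328002.13
Ad valorem component: 328002.13 × 17% = 55760.36
Specific component: 15563 × 0.65 = 10115.95
Import duty = 55760.36 + 10115.95 = 65876.31
Buyer bears: origin terminal 681.08 + freight 8935.79 + insurance 307.13 + brokerage 185.65 + delivery 489.38 + duty 65876.31 = 76475.34
Landed cost = invoice 318078.13 + 76475.34 = 394553.47

Total landed cost: CAD 394553.47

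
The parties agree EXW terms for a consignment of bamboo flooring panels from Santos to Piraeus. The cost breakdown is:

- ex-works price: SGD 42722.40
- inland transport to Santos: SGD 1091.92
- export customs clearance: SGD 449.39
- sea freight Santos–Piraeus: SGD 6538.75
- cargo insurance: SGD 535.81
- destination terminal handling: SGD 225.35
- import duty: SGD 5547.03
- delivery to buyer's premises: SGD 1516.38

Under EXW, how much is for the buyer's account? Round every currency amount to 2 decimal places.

EXW: the seller makes goods available at their premises; the buyer bears all onward costs.
Seller's account: goods 42722.40 = 42722.40
Buyer's account: inland to port 1091.92 + export clearance 449.39 + freight 6538.75 + insurance 535.81 + destination terminal 225.35 + duty 5547.03 + delivery 1516.38 = 15904.63

Buyer's account: SGD 15904.63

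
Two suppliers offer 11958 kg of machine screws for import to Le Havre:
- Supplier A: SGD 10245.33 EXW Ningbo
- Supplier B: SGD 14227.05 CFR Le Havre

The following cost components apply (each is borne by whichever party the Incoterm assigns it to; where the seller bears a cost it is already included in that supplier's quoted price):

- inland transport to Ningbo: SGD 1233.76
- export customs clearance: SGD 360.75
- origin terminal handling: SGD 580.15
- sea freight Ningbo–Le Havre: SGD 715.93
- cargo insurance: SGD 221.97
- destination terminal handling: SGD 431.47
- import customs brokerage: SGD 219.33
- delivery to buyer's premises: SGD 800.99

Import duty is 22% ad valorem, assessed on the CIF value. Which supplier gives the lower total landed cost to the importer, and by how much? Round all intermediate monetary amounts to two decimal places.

Supplier A is cheaper by SGD 1331.17

Supplier A (EXW):
CIF value = EXW price + inland to port + export clearance + origin terminal + freight + insurance = 10245.33 + 1233.76 + 360.75 + 580.15 + 715.93 + 221.97 = 13357.89
Import duty = 13357.89 × 22% = 2938.74
Buyer bears (A): 1233.76 + 360.75 + 580.15 + 715.93 + 221.97 + 431.47 + 219.33 + 800.99 = 4564.35
Landed cost (A) = invoice 10245.33 + 4564.35 + duty 2938.74 = 17748.42
Supplier B (CFR):
CIF value = CFR price + insurance = 14227.05 + 221.97 = 14449.02
Import duty = 14449.02 × 22% = 3178.78
Buyer bears (B): 221.97 + 431.47 + 219.33 + 800.99 = 1673.76
Landed cost (B) = invoice 14227.05 + 1673.76 + duty 3178.78 = 19079.59
Difference = |17748.42 − 19079.59| = 1331.17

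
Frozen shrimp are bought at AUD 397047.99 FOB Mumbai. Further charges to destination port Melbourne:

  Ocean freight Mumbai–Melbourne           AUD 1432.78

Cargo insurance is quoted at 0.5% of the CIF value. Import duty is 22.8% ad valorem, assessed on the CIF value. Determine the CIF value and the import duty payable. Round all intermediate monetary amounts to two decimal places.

Let C be the CIF value. C = FOB price + freight + 0.5% × C
C − 0.5% × C = 397047.99 + 1432.78
0.995 × C = 398480.77
C = 398480.77 / 0.995 = 400483.19
Insurance premium = 0.5% × 400483.19 = 2002.42
Import duty = 400483.19 × 22.8% = 91310.17

CIF value: AUD 400483.19; import duty: AUD 91310.17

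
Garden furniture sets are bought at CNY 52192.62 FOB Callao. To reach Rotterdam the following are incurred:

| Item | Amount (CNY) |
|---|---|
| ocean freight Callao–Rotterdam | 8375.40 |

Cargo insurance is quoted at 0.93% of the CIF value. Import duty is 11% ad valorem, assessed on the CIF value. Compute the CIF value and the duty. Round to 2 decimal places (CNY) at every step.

Let C be the CIF value. C = FOB price + freight + 0.93% × C
C − 0.93% × C = 52192.62 + 8375.40
0.9907 × C = 60568.02
C = 60568.02 / 0.9907 = 61136.59
Insurance premium = 0.93% × 61136.59 = 568.57
Import duty = 61136.59 × 11% = 6725.02

CIF value: CNY 61136.59; import duty: CNY 6725.02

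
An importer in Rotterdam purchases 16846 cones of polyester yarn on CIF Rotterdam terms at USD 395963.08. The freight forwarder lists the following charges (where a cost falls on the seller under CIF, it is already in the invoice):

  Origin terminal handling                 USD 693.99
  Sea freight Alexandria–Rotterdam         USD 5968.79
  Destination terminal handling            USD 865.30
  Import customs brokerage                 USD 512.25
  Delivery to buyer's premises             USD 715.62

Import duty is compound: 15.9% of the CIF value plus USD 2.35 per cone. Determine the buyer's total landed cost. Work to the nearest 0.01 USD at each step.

CIF: the seller pays costs through ocean freight and marine insurance to the destination port.
Already in the invoice (seller's account under CIF): origin terminal, freight — exclude.
The CIF price already equals the CIF value: 395963.08
Ad valorem component: 395963.08 × 15.9% = 62958.13
Specific component: 16846 × 2.35 = 39588.10
Import duty = 62958.13 + 39588.10 = 102546.23
Buyer bears: destination terminal 865.30 + brokerage 512.25 + delivery 715.62 + duty 102546.23 = 104639.40
Landed cost = invoice 395963.08 + 104639.40 = 500602.48

Total landed cost: USD 500602.48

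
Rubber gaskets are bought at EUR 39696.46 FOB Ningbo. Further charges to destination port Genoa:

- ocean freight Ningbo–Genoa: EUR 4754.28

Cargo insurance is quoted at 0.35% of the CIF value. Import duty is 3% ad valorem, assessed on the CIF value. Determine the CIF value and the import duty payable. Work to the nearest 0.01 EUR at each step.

CIF value: EUR 44606.86; import duty: EUR 1338.21

Let C be the CIF value. C = FOB price + freight + 0.35% × C
C − 0.35% × C = 39696.46 + 4754.28
0.9965 × C = 44450.74
C = 44450.74 / 0.9965 = 44606.86
Insurance premium = 0.35% × 44606.86 = 156.12
Import duty = 44606.86 × 3% = 1338.21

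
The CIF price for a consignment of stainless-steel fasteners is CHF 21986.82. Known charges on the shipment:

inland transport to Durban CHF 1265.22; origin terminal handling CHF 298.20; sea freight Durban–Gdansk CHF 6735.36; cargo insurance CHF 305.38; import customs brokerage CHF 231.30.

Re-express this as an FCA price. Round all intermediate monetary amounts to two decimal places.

Not relevant to the conversion: inland to port — on the seller under both CIF and FCA; already in the CIF price and stays in the FCA price. brokerage — on the buyer under both terms; not part of either seller's price.
From CIF to FCA, the seller no longer bears: origin terminal, freight, insurance.
FCA price = 21986.82 − 298.20 − 6735.36 − 305.38 = 14647.88

FCA price: CHF 14647.88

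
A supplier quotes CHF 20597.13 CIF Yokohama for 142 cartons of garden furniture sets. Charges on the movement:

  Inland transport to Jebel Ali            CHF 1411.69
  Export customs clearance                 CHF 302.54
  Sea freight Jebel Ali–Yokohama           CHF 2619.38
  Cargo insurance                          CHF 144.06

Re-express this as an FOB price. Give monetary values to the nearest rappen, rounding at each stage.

Not relevant to the conversion: inland to port, export clearance — on the seller under both CIF and FOB; already in the CIF price and stays in the FOB price.
From CIF to FOB, the seller no longer bears: freight, insurance.
FOB price = 20597.13 − 2619.38 − 144.06 = 17833.69

FOB price: CHF 17833.69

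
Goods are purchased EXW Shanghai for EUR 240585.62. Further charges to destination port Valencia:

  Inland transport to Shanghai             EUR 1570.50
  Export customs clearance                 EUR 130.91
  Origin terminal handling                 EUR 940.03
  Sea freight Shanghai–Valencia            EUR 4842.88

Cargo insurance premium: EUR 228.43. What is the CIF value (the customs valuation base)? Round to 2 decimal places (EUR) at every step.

CIF = EXW price + pre-shipment costs + freight + insurance
CIF = 240585.62 + 1570.50 + 130.91 + 940.03 + 4842.88 + 228.43 = 248298.37

CIF value: EUR 248298.37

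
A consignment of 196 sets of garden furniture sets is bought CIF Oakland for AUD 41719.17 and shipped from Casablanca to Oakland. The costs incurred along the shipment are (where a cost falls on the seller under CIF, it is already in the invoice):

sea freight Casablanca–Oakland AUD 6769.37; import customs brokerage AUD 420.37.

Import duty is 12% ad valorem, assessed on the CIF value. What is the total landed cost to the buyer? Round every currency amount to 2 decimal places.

CIF: the seller pays costs through ocean freight and marine insurance to the destination port.
Already in the invoice (seller's account under CIF): freight — exclude.
The CIF price already equals the CIF value: 41719.17
Import duty = 41719.17 × 12% = 5006.30
Buyer bears: brokerage 420.37 + duty 5006.30 = 5426.67
Landed cost = invoice 41719.17 + 5426.67 = 47145.84

Total landed cost: AUD 47145.84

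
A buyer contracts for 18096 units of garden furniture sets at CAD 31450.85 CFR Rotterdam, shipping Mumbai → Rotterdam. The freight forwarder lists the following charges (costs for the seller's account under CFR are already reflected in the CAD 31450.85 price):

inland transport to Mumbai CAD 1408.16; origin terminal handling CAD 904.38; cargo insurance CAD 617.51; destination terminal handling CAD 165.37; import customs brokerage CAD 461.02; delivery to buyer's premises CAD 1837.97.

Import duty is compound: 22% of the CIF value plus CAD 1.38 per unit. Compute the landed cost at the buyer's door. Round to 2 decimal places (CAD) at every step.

Total landed cost: CAD 66560.24

CFR: the seller pays costs through ocean freight to the destination port, but not insurance.
Already in the invoice (seller's account under CFR): inland to port, origin terminal — exclude.
CIF value = CFR price + insurance = 31450.85 + 617.51 = 32068.36
Ad valorem component: 32068.36 × 22% = 7055.04
Specific component: 18096 × 1.38 = 24972.48
Import duty = 7055.04 + 24972.48 = 32027.52
Buyer bears: insurance 617.51 + destination terminal 165.37 + brokerage 461.02 + delivery 1837.97 + duty 32027.52 = 35109.39
Landed cost = invoice 31450.85 + 35109.39 = 66560.24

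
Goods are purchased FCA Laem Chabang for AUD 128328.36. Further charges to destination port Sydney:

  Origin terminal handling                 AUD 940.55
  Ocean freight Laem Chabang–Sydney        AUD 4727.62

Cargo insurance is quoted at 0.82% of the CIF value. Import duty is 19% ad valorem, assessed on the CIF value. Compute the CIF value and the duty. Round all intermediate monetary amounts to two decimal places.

CIF value: AUD 135104.39; import duty: AUD 25669.83

Let C be the CIF value. C = FCA price + pre-shipment costs + freight + 0.82% × C
C − 0.82% × C = 128328.36 + 940.55 + 4727.62
0.9918 × C = 133996.53
C = 133996.53 / 0.9918 = 135104.39
Insurance premium = 0.82% × 135104.39 = 1107.86
Import duty = 135104.39 × 19% = 25669.83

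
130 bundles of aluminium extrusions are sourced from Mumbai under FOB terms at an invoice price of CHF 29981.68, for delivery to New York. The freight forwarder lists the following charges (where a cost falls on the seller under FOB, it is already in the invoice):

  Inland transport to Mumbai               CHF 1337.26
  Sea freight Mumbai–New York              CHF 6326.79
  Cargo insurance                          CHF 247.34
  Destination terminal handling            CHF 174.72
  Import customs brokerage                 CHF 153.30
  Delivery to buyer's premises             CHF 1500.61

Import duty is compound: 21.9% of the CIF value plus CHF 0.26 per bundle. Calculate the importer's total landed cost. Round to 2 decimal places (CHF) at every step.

FOB: the seller bears costs until goods are on board at the origin port; the buyer bears freight, insurance and all costs thereafter.
Already in the invoice (seller's account under FOB): inland to port — exclude.
CIF value = FOB price + freight + insurance = 29981.68 + 6326.79 + 247.34 = 36555.81
Ad valorem component: 36555.81 × 21.9% = 8005.72
Specific component: 130 × 0.26 = 33.80
Import duty = 8005.72 + 33.80 = 8039.52
Buyer bears: freight 6326.79 + insurance 247.34 + destination terminal 174.72 + brokerage 153.30 + delivery 1500.61 + duty 8039.52 = 16442.28
Landed cost = invoice 29981.68 + 16442.28 = 46423.96

Total landed cost: CHF 46423.96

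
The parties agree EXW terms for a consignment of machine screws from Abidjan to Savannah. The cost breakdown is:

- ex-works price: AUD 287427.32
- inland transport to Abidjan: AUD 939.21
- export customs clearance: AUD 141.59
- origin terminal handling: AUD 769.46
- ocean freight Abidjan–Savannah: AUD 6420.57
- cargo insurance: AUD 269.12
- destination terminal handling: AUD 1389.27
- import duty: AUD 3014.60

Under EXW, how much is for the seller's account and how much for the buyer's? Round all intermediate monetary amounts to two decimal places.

Seller: AUD 287427.32; buyer: AUD 12943.82

EXW: the seller makes goods available at their premises; the buyer bears all onward costs.
Seller's account: goods 287427.32 = 287427.32
Buyer's account: inland to port 939.21 + export clearance 141.59 + origin terminal 769.46 + freight 6420.57 + insurance 269.12 + destination terminal 1389.27 + duty 3014.60 = 12943.82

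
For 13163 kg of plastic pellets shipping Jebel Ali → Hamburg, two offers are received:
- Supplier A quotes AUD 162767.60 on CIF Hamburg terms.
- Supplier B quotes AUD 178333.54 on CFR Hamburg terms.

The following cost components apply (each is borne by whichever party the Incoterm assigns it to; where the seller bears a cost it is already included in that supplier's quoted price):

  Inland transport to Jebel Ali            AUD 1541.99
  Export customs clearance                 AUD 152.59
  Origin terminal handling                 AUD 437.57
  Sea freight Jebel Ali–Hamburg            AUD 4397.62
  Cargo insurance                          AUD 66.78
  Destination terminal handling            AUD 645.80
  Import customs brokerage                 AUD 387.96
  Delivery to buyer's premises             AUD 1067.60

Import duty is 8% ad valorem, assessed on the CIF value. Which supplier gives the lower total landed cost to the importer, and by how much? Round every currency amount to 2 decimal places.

Supplier A (CIF):
The CIF price already equals the CIF value: 162767.60
Import duty = 162767.60 × 8% = 13021.41
Buyer bears (A): 645.80 + 387.96 + 1067.60 = 2101.36
Landed cost (A) = invoice 162767.60 + 2101.36 + duty 13021.41 = 177890.37
Supplier B (CFR):
CIF value = CFR price + insurance = 178333.54 + 66.78 = 178400.32
Import duty = 178400.32 × 8% = 14272.03
Buyer bears (B): 66.78 + 645.80 + 387.96 + 1067.60 = 2168.14
Landed cost (B) = invoice 178333.54 + 2168.14 + duty 14272.03 = 194773.71
Difference = |177890.37 − 194773.71| = 16883.34

Supplier A is cheaper by AUD 16883.34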